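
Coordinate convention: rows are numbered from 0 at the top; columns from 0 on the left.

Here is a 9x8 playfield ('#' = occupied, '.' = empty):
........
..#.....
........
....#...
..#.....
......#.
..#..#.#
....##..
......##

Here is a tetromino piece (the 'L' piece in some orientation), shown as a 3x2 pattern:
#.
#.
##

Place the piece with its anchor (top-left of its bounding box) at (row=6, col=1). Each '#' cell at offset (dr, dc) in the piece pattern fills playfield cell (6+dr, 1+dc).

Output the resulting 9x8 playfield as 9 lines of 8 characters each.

Answer: ........
..#.....
........
....#...
..#.....
......#.
.##..#.#
.#..##..
.##...##

Derivation:
Fill (6+0,1+0) = (6,1)
Fill (6+1,1+0) = (7,1)
Fill (6+2,1+0) = (8,1)
Fill (6+2,1+1) = (8,2)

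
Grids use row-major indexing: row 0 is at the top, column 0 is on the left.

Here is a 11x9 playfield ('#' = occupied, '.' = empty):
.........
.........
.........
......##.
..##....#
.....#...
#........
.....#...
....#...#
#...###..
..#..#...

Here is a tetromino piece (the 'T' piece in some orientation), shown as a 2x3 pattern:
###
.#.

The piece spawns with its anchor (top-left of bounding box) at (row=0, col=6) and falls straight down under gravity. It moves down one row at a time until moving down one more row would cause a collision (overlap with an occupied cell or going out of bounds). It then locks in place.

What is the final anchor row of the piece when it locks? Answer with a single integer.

Answer: 1

Derivation:
Spawn at (row=0, col=6). Try each row:
  row 0: fits
  row 1: fits
  row 2: blocked -> lock at row 1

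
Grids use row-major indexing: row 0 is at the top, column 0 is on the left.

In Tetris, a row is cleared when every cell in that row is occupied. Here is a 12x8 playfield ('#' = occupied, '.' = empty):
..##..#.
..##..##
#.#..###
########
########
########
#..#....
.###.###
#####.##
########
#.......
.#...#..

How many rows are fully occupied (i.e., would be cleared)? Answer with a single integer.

Check each row:
  row 0: 5 empty cells -> not full
  row 1: 4 empty cells -> not full
  row 2: 3 empty cells -> not full
  row 3: 0 empty cells -> FULL (clear)
  row 4: 0 empty cells -> FULL (clear)
  row 5: 0 empty cells -> FULL (clear)
  row 6: 6 empty cells -> not full
  row 7: 2 empty cells -> not full
  row 8: 1 empty cell -> not full
  row 9: 0 empty cells -> FULL (clear)
  row 10: 7 empty cells -> not full
  row 11: 6 empty cells -> not full
Total rows cleared: 4

Answer: 4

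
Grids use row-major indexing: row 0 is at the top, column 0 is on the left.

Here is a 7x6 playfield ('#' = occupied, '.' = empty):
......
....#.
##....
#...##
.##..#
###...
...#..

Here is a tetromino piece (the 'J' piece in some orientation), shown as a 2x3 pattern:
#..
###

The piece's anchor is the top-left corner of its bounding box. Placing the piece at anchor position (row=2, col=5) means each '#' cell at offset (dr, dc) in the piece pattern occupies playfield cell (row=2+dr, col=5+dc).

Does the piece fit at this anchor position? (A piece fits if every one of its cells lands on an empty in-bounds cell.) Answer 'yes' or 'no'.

Check each piece cell at anchor (2, 5):
  offset (0,0) -> (2,5): empty -> OK
  offset (1,0) -> (3,5): occupied ('#') -> FAIL
  offset (1,1) -> (3,6): out of bounds -> FAIL
  offset (1,2) -> (3,7): out of bounds -> FAIL
All cells valid: no

Answer: no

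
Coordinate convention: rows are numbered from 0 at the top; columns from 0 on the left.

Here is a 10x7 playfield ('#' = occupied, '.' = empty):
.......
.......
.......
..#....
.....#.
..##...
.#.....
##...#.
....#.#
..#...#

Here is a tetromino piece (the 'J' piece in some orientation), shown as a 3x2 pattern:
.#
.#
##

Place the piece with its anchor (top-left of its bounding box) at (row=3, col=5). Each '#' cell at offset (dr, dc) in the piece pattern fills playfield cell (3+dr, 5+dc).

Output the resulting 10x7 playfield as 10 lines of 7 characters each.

Answer: .......
.......
.......
..#...#
.....##
..##.##
.#.....
##...#.
....#.#
..#...#

Derivation:
Fill (3+0,5+1) = (3,6)
Fill (3+1,5+1) = (4,6)
Fill (3+2,5+0) = (5,5)
Fill (3+2,5+1) = (5,6)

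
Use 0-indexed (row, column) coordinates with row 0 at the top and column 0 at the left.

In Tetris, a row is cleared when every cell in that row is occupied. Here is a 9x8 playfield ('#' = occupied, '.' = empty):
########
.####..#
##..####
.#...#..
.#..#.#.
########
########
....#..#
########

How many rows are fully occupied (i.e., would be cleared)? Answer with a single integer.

Answer: 4

Derivation:
Check each row:
  row 0: 0 empty cells -> FULL (clear)
  row 1: 3 empty cells -> not full
  row 2: 2 empty cells -> not full
  row 3: 6 empty cells -> not full
  row 4: 5 empty cells -> not full
  row 5: 0 empty cells -> FULL (clear)
  row 6: 0 empty cells -> FULL (clear)
  row 7: 6 empty cells -> not full
  row 8: 0 empty cells -> FULL (clear)
Total rows cleared: 4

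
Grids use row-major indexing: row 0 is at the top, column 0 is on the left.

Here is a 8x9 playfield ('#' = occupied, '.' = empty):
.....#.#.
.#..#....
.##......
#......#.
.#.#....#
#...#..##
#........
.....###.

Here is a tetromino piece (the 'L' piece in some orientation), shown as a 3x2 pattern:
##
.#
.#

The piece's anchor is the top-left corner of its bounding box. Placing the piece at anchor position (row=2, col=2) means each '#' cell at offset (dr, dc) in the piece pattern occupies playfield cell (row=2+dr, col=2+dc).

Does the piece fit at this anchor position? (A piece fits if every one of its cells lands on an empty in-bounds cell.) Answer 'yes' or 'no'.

Check each piece cell at anchor (2, 2):
  offset (0,0) -> (2,2): occupied ('#') -> FAIL
  offset (0,1) -> (2,3): empty -> OK
  offset (1,1) -> (3,3): empty -> OK
  offset (2,1) -> (4,3): occupied ('#') -> FAIL
All cells valid: no

Answer: no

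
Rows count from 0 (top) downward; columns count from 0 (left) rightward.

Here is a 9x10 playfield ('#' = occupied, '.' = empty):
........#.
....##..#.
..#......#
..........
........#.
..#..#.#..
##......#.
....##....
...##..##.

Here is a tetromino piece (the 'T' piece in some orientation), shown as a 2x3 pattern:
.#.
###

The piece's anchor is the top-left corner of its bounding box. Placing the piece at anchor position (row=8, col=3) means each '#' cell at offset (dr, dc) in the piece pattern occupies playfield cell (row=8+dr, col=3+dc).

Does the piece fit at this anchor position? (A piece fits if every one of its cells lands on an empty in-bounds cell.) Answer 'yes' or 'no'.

Answer: no

Derivation:
Check each piece cell at anchor (8, 3):
  offset (0,1) -> (8,4): occupied ('#') -> FAIL
  offset (1,0) -> (9,3): out of bounds -> FAIL
  offset (1,1) -> (9,4): out of bounds -> FAIL
  offset (1,2) -> (9,5): out of bounds -> FAIL
All cells valid: no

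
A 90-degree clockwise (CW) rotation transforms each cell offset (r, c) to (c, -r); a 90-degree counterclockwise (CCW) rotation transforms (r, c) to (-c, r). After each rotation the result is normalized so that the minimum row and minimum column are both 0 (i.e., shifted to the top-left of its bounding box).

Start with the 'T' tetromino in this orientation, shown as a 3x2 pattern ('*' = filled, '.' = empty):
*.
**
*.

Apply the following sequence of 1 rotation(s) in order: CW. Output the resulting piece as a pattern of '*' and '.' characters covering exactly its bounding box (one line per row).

Answer: ***
.*.

Derivation:
Start:
*.
**
*.
After rotation 1 (CW):
***
.*.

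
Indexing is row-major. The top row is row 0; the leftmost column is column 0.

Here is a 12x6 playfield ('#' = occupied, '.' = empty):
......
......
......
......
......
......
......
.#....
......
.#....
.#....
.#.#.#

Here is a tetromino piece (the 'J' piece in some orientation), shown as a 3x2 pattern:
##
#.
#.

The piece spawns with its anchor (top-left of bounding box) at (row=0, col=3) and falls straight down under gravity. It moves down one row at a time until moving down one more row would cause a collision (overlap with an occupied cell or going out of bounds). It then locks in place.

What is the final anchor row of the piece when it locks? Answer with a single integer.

Spawn at (row=0, col=3). Try each row:
  row 0: fits
  row 1: fits
  row 2: fits
  row 3: fits
  row 4: fits
  row 5: fits
  row 6: fits
  row 7: fits
  row 8: fits
  row 9: blocked -> lock at row 8

Answer: 8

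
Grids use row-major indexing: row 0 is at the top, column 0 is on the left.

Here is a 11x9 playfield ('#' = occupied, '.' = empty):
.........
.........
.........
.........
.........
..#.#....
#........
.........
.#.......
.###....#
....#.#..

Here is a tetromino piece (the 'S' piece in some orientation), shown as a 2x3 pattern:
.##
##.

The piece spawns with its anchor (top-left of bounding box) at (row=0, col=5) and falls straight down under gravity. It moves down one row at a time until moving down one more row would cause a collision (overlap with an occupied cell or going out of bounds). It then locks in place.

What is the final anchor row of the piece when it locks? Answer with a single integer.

Answer: 8

Derivation:
Spawn at (row=0, col=5). Try each row:
  row 0: fits
  row 1: fits
  row 2: fits
  row 3: fits
  row 4: fits
  row 5: fits
  row 6: fits
  row 7: fits
  row 8: fits
  row 9: blocked -> lock at row 8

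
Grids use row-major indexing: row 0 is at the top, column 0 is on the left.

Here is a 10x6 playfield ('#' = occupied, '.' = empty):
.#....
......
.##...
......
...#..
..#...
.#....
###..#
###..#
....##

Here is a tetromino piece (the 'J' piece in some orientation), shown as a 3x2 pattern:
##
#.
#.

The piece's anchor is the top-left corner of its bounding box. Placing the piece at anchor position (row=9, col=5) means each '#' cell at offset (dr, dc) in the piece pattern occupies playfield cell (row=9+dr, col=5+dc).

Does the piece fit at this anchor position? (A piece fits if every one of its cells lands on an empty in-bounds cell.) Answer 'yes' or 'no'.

Answer: no

Derivation:
Check each piece cell at anchor (9, 5):
  offset (0,0) -> (9,5): occupied ('#') -> FAIL
  offset (0,1) -> (9,6): out of bounds -> FAIL
  offset (1,0) -> (10,5): out of bounds -> FAIL
  offset (2,0) -> (11,5): out of bounds -> FAIL
All cells valid: no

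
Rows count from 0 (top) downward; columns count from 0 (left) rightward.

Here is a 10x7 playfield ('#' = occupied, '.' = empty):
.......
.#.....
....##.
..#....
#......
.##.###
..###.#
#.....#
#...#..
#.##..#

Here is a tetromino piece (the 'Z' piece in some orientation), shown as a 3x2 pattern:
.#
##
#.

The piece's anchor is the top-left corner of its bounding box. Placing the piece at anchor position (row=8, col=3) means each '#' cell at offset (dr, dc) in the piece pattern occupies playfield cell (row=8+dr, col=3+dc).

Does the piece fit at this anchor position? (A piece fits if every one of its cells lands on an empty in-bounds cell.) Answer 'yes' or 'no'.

Answer: no

Derivation:
Check each piece cell at anchor (8, 3):
  offset (0,1) -> (8,4): occupied ('#') -> FAIL
  offset (1,0) -> (9,3): occupied ('#') -> FAIL
  offset (1,1) -> (9,4): empty -> OK
  offset (2,0) -> (10,3): out of bounds -> FAIL
All cells valid: no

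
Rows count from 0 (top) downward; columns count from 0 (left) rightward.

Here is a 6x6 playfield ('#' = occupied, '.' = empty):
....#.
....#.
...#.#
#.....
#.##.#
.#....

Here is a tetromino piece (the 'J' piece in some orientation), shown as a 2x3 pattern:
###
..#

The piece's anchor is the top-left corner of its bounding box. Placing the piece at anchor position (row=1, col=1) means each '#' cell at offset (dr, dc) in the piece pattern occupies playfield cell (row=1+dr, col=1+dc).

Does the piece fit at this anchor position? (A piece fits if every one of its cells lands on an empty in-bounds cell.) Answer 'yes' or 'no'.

Check each piece cell at anchor (1, 1):
  offset (0,0) -> (1,1): empty -> OK
  offset (0,1) -> (1,2): empty -> OK
  offset (0,2) -> (1,3): empty -> OK
  offset (1,2) -> (2,3): occupied ('#') -> FAIL
All cells valid: no

Answer: no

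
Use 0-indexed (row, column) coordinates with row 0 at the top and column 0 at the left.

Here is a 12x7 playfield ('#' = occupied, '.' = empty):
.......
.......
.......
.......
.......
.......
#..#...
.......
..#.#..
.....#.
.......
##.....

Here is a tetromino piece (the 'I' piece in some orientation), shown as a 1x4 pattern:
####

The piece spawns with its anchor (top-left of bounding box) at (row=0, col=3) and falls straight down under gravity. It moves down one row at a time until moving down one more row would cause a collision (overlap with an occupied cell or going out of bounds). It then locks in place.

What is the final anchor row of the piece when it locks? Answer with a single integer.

Answer: 5

Derivation:
Spawn at (row=0, col=3). Try each row:
  row 0: fits
  row 1: fits
  row 2: fits
  row 3: fits
  row 4: fits
  row 5: fits
  row 6: blocked -> lock at row 5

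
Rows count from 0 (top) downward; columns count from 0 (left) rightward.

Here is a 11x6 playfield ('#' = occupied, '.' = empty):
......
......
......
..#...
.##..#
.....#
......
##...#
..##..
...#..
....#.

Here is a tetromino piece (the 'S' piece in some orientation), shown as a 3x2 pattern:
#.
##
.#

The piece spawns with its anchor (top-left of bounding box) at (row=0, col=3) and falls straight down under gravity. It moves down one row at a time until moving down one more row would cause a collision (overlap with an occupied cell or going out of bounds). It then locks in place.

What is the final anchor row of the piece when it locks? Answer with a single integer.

Spawn at (row=0, col=3). Try each row:
  row 0: fits
  row 1: fits
  row 2: fits
  row 3: fits
  row 4: fits
  row 5: fits
  row 6: fits
  row 7: blocked -> lock at row 6

Answer: 6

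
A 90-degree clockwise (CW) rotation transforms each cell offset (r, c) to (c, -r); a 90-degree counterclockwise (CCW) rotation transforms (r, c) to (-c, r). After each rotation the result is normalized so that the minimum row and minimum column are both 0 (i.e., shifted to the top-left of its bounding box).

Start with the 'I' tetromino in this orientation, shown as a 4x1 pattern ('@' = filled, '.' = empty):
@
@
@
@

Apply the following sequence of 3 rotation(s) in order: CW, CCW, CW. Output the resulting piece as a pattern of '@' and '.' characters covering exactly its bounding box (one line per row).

Start:
@
@
@
@
After rotation 1 (CW):
@@@@
After rotation 2 (CCW):
@
@
@
@
After rotation 3 (CW):
@@@@

Answer: @@@@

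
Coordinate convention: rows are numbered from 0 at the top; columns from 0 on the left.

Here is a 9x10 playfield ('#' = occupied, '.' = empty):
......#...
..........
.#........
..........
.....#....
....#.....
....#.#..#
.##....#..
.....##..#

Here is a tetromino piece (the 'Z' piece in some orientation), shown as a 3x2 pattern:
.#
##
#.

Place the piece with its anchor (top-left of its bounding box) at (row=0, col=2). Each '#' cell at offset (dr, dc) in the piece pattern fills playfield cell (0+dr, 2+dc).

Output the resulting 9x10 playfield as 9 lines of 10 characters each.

Answer: ...#..#...
..##......
.##.......
..........
.....#....
....#.....
....#.#..#
.##....#..
.....##..#

Derivation:
Fill (0+0,2+1) = (0,3)
Fill (0+1,2+0) = (1,2)
Fill (0+1,2+1) = (1,3)
Fill (0+2,2+0) = (2,2)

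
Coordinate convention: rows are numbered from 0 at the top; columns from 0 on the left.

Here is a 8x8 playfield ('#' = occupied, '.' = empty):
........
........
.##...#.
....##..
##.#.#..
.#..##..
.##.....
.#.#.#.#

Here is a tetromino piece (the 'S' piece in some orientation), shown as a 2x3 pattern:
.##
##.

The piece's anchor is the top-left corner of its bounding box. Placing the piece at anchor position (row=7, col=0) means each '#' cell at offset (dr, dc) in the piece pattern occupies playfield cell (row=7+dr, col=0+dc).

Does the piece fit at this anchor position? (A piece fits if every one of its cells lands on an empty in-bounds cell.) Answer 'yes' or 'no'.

Check each piece cell at anchor (7, 0):
  offset (0,1) -> (7,1): occupied ('#') -> FAIL
  offset (0,2) -> (7,2): empty -> OK
  offset (1,0) -> (8,0): out of bounds -> FAIL
  offset (1,1) -> (8,1): out of bounds -> FAIL
All cells valid: no

Answer: no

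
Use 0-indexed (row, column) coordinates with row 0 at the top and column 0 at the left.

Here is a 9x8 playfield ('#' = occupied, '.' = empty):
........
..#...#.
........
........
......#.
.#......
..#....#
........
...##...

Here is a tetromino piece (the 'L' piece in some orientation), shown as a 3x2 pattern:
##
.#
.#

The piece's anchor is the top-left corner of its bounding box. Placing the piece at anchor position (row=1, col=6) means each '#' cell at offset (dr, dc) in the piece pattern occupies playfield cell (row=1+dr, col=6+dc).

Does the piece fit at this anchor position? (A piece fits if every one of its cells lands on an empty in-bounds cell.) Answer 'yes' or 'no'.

Check each piece cell at anchor (1, 6):
  offset (0,0) -> (1,6): occupied ('#') -> FAIL
  offset (0,1) -> (1,7): empty -> OK
  offset (1,1) -> (2,7): empty -> OK
  offset (2,1) -> (3,7): empty -> OK
All cells valid: no

Answer: no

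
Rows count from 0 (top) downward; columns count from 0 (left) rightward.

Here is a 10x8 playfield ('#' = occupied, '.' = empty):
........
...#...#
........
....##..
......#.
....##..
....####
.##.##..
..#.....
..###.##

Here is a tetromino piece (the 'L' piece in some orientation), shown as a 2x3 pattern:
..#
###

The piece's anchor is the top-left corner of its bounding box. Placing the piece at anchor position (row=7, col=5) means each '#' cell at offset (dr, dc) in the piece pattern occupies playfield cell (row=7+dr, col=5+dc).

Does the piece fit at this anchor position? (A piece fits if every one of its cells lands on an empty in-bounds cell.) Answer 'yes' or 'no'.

Check each piece cell at anchor (7, 5):
  offset (0,2) -> (7,7): empty -> OK
  offset (1,0) -> (8,5): empty -> OK
  offset (1,1) -> (8,6): empty -> OK
  offset (1,2) -> (8,7): empty -> OK
All cells valid: yes

Answer: yes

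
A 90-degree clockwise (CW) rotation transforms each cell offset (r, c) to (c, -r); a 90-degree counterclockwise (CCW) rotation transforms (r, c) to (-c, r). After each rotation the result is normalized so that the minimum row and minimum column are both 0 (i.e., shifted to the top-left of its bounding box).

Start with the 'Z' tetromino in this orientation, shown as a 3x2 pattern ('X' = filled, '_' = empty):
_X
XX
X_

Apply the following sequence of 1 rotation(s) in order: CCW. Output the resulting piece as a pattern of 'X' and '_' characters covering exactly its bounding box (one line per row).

Start:
_X
XX
X_
After rotation 1 (CCW):
XX_
_XX

Answer: XX_
_XX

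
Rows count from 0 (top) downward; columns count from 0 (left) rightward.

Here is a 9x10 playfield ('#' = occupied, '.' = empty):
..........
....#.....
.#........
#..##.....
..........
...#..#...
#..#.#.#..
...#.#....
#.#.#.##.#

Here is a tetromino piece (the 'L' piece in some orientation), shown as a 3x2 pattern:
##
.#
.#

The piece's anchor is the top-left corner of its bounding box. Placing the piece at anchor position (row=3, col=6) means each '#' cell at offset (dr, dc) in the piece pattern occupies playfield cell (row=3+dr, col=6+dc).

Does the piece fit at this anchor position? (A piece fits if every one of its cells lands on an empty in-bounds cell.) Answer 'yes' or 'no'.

Check each piece cell at anchor (3, 6):
  offset (0,0) -> (3,6): empty -> OK
  offset (0,1) -> (3,7): empty -> OK
  offset (1,1) -> (4,7): empty -> OK
  offset (2,1) -> (5,7): empty -> OK
All cells valid: yes

Answer: yes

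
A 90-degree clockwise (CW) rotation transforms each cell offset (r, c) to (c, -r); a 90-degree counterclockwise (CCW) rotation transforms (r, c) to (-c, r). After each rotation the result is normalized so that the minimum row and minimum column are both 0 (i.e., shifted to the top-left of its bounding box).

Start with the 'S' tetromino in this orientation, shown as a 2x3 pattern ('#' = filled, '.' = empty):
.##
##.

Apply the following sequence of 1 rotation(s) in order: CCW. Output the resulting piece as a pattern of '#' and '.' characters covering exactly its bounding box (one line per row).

Answer: #.
##
.#

Derivation:
Start:
.##
##.
After rotation 1 (CCW):
#.
##
.#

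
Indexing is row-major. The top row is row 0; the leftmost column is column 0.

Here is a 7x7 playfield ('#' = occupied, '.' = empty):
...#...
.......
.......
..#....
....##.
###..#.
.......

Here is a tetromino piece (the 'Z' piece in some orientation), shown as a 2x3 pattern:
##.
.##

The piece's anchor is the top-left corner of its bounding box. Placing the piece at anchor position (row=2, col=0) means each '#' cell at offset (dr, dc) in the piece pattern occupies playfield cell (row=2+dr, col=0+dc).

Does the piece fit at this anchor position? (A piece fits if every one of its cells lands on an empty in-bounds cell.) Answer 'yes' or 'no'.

Answer: no

Derivation:
Check each piece cell at anchor (2, 0):
  offset (0,0) -> (2,0): empty -> OK
  offset (0,1) -> (2,1): empty -> OK
  offset (1,1) -> (3,1): empty -> OK
  offset (1,2) -> (3,2): occupied ('#') -> FAIL
All cells valid: no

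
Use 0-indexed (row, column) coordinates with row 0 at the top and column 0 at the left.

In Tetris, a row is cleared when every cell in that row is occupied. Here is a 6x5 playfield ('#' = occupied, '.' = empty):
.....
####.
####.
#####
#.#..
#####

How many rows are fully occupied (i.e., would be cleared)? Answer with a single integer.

Answer: 2

Derivation:
Check each row:
  row 0: 5 empty cells -> not full
  row 1: 1 empty cell -> not full
  row 2: 1 empty cell -> not full
  row 3: 0 empty cells -> FULL (clear)
  row 4: 3 empty cells -> not full
  row 5: 0 empty cells -> FULL (clear)
Total rows cleared: 2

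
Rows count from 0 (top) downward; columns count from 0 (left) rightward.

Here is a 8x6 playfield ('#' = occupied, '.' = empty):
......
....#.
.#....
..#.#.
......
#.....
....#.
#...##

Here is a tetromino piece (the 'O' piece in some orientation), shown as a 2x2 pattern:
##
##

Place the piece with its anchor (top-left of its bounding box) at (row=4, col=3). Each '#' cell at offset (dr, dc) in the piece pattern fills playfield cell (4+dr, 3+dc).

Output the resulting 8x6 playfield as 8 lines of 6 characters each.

Fill (4+0,3+0) = (4,3)
Fill (4+0,3+1) = (4,4)
Fill (4+1,3+0) = (5,3)
Fill (4+1,3+1) = (5,4)

Answer: ......
....#.
.#....
..#.#.
...##.
#..##.
....#.
#...##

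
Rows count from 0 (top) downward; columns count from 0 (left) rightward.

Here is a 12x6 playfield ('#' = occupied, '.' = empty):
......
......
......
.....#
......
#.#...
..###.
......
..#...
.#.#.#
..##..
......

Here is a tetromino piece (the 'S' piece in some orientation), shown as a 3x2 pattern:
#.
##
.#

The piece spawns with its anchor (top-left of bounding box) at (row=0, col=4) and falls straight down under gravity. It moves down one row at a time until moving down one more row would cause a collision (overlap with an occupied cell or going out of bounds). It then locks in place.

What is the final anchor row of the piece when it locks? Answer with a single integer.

Spawn at (row=0, col=4). Try each row:
  row 0: fits
  row 1: blocked -> lock at row 0

Answer: 0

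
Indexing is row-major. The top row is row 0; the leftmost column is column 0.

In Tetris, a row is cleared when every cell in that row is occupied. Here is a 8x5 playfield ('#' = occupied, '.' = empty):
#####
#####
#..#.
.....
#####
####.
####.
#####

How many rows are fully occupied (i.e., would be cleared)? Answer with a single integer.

Answer: 4

Derivation:
Check each row:
  row 0: 0 empty cells -> FULL (clear)
  row 1: 0 empty cells -> FULL (clear)
  row 2: 3 empty cells -> not full
  row 3: 5 empty cells -> not full
  row 4: 0 empty cells -> FULL (clear)
  row 5: 1 empty cell -> not full
  row 6: 1 empty cell -> not full
  row 7: 0 empty cells -> FULL (clear)
Total rows cleared: 4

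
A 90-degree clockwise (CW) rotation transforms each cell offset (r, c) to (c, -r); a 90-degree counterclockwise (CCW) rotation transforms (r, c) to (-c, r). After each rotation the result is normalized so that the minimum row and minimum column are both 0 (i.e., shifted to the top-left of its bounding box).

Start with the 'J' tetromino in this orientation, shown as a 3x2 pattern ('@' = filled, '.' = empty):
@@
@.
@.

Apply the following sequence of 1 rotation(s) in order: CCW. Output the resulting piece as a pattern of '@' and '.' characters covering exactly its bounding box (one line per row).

Answer: @..
@@@

Derivation:
Start:
@@
@.
@.
After rotation 1 (CCW):
@..
@@@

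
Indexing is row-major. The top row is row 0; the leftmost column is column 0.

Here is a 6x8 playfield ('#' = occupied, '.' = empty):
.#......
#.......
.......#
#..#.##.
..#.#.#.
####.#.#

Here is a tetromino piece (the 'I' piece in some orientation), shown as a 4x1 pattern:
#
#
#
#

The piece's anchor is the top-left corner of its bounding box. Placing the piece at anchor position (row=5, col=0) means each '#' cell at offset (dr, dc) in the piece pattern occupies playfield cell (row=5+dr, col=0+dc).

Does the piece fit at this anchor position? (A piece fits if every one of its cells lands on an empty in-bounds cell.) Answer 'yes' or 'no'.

Answer: no

Derivation:
Check each piece cell at anchor (5, 0):
  offset (0,0) -> (5,0): occupied ('#') -> FAIL
  offset (1,0) -> (6,0): out of bounds -> FAIL
  offset (2,0) -> (7,0): out of bounds -> FAIL
  offset (3,0) -> (8,0): out of bounds -> FAIL
All cells valid: no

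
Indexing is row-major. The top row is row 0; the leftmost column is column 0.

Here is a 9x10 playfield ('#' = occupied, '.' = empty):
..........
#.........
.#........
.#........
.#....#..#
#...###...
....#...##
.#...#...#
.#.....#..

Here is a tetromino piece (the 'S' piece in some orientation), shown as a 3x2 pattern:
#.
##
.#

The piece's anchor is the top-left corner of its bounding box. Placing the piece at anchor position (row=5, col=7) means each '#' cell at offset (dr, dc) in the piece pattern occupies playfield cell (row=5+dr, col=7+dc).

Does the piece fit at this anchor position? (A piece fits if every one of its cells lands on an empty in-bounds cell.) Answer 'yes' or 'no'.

Check each piece cell at anchor (5, 7):
  offset (0,0) -> (5,7): empty -> OK
  offset (1,0) -> (6,7): empty -> OK
  offset (1,1) -> (6,8): occupied ('#') -> FAIL
  offset (2,1) -> (7,8): empty -> OK
All cells valid: no

Answer: no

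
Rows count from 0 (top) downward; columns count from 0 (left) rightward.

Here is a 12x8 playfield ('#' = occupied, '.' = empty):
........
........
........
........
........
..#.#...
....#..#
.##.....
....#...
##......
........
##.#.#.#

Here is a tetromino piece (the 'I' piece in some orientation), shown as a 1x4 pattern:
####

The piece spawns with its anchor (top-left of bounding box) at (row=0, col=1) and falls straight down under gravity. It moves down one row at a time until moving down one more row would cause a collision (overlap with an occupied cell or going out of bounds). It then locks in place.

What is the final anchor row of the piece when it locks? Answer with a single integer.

Spawn at (row=0, col=1). Try each row:
  row 0: fits
  row 1: fits
  row 2: fits
  row 3: fits
  row 4: fits
  row 5: blocked -> lock at row 4

Answer: 4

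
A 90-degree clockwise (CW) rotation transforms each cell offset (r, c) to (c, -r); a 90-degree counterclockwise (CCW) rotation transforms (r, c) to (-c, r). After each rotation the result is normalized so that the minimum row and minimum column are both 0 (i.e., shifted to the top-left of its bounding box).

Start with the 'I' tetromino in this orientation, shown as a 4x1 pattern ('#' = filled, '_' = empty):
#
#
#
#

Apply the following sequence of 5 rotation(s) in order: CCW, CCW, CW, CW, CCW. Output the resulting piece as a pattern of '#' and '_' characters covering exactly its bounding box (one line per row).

Start:
#
#
#
#
After rotation 1 (CCW):
####
After rotation 2 (CCW):
#
#
#
#
After rotation 3 (CW):
####
After rotation 4 (CW):
#
#
#
#
After rotation 5 (CCW):
####

Answer: ####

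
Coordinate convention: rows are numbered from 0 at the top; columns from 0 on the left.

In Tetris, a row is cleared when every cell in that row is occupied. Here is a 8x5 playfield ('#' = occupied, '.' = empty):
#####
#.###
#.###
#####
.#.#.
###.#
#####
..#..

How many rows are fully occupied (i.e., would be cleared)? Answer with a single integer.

Check each row:
  row 0: 0 empty cells -> FULL (clear)
  row 1: 1 empty cell -> not full
  row 2: 1 empty cell -> not full
  row 3: 0 empty cells -> FULL (clear)
  row 4: 3 empty cells -> not full
  row 5: 1 empty cell -> not full
  row 6: 0 empty cells -> FULL (clear)
  row 7: 4 empty cells -> not full
Total rows cleared: 3

Answer: 3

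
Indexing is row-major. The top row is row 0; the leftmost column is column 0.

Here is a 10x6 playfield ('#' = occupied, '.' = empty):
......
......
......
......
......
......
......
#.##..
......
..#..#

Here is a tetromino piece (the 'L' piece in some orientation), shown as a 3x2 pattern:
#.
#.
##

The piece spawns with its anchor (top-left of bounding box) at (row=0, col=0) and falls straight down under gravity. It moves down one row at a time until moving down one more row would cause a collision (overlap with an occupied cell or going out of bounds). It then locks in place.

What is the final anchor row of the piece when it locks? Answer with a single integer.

Spawn at (row=0, col=0). Try each row:
  row 0: fits
  row 1: fits
  row 2: fits
  row 3: fits
  row 4: fits
  row 5: blocked -> lock at row 4

Answer: 4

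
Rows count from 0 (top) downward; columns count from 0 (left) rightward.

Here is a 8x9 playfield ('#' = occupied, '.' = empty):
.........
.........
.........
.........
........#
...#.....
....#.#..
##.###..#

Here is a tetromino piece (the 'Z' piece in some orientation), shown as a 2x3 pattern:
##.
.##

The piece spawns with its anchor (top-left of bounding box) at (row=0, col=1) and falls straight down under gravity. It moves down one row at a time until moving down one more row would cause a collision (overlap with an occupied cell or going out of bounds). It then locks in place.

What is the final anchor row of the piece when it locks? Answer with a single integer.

Answer: 3

Derivation:
Spawn at (row=0, col=1). Try each row:
  row 0: fits
  row 1: fits
  row 2: fits
  row 3: fits
  row 4: blocked -> lock at row 3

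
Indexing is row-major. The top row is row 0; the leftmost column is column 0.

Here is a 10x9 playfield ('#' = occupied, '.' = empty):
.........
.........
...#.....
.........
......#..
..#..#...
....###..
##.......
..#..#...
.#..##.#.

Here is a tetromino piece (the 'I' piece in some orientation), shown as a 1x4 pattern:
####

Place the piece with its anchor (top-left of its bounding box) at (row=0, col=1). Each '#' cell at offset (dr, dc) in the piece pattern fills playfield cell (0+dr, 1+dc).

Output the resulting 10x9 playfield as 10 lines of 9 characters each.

Fill (0+0,1+0) = (0,1)
Fill (0+0,1+1) = (0,2)
Fill (0+0,1+2) = (0,3)
Fill (0+0,1+3) = (0,4)

Answer: .####....
.........
...#.....
.........
......#..
..#..#...
....###..
##.......
..#..#...
.#..##.#.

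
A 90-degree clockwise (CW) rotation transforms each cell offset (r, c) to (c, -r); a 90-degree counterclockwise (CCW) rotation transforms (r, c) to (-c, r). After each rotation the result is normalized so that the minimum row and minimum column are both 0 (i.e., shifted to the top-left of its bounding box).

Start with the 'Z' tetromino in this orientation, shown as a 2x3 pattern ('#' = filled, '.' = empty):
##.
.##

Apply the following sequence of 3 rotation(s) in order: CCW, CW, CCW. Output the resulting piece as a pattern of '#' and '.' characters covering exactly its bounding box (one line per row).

Answer: .#
##
#.

Derivation:
Start:
##.
.##
After rotation 1 (CCW):
.#
##
#.
After rotation 2 (CW):
##.
.##
After rotation 3 (CCW):
.#
##
#.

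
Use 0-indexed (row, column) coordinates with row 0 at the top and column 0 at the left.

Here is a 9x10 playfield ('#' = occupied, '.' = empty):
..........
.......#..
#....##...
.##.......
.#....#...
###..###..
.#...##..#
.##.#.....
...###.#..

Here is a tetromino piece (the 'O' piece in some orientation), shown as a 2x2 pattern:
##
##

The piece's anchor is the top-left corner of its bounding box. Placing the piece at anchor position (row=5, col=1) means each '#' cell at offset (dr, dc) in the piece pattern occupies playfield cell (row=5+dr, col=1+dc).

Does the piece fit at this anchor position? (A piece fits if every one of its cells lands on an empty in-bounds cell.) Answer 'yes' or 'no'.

Check each piece cell at anchor (5, 1):
  offset (0,0) -> (5,1): occupied ('#') -> FAIL
  offset (0,1) -> (5,2): occupied ('#') -> FAIL
  offset (1,0) -> (6,1): occupied ('#') -> FAIL
  offset (1,1) -> (6,2): empty -> OK
All cells valid: no

Answer: no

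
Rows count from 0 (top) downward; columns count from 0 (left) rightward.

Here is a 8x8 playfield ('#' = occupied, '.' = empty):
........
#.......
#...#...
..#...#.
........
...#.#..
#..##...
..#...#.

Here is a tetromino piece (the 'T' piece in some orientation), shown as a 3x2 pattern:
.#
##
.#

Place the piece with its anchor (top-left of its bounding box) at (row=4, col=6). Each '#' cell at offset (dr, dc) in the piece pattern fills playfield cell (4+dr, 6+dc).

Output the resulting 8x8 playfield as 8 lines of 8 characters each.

Fill (4+0,6+1) = (4,7)
Fill (4+1,6+0) = (5,6)
Fill (4+1,6+1) = (5,7)
Fill (4+2,6+1) = (6,7)

Answer: ........
#.......
#...#...
..#...#.
.......#
...#.###
#..##..#
..#...#.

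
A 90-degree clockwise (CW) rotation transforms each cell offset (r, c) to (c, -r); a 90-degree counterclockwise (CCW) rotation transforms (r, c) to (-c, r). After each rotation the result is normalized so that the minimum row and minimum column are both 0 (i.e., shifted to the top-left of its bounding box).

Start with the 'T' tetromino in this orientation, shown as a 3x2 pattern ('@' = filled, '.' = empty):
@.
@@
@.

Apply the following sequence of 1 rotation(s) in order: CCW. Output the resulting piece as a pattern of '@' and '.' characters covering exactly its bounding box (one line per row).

Answer: .@.
@@@

Derivation:
Start:
@.
@@
@.
After rotation 1 (CCW):
.@.
@@@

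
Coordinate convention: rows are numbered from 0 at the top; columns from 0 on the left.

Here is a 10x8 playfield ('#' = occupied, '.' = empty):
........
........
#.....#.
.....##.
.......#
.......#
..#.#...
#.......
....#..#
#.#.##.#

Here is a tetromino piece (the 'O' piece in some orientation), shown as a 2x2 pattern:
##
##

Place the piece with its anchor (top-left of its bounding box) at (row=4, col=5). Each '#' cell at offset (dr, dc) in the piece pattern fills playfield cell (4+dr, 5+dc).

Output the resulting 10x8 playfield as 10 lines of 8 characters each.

Answer: ........
........
#.....#.
.....##.
.....###
.....###
..#.#...
#.......
....#..#
#.#.##.#

Derivation:
Fill (4+0,5+0) = (4,5)
Fill (4+0,5+1) = (4,6)
Fill (4+1,5+0) = (5,5)
Fill (4+1,5+1) = (5,6)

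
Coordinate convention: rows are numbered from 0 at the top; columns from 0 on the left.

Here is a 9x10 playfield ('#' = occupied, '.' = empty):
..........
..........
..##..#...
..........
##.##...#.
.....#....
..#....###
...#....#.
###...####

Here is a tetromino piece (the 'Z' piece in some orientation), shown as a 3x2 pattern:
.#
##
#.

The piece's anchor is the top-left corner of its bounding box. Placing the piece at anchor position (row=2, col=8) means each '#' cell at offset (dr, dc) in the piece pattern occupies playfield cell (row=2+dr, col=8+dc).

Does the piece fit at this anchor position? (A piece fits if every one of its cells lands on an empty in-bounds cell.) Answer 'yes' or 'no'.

Answer: no

Derivation:
Check each piece cell at anchor (2, 8):
  offset (0,1) -> (2,9): empty -> OK
  offset (1,0) -> (3,8): empty -> OK
  offset (1,1) -> (3,9): empty -> OK
  offset (2,0) -> (4,8): occupied ('#') -> FAIL
All cells valid: no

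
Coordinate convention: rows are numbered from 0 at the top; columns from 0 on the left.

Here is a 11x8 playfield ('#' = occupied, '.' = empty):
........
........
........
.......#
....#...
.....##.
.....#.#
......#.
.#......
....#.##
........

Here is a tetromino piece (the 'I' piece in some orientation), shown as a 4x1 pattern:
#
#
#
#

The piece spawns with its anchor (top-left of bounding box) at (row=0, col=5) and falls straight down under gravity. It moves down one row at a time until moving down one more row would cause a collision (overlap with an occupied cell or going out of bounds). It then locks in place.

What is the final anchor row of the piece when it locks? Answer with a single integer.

Answer: 1

Derivation:
Spawn at (row=0, col=5). Try each row:
  row 0: fits
  row 1: fits
  row 2: blocked -> lock at row 1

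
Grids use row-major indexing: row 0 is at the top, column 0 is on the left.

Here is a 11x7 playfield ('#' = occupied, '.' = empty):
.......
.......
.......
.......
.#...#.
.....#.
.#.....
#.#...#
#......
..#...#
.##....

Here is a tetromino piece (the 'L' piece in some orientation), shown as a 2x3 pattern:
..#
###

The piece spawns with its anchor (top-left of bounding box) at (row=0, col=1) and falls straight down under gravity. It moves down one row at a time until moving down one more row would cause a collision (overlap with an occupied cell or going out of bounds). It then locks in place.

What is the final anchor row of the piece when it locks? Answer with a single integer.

Spawn at (row=0, col=1). Try each row:
  row 0: fits
  row 1: fits
  row 2: fits
  row 3: blocked -> lock at row 2

Answer: 2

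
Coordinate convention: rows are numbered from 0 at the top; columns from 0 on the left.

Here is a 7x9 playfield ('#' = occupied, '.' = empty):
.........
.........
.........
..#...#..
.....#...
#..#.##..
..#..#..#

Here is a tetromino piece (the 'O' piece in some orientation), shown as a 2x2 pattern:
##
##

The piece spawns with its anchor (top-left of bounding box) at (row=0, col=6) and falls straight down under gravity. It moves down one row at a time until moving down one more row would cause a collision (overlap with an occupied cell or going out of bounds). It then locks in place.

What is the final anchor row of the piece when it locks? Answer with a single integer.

Spawn at (row=0, col=6). Try each row:
  row 0: fits
  row 1: fits
  row 2: blocked -> lock at row 1

Answer: 1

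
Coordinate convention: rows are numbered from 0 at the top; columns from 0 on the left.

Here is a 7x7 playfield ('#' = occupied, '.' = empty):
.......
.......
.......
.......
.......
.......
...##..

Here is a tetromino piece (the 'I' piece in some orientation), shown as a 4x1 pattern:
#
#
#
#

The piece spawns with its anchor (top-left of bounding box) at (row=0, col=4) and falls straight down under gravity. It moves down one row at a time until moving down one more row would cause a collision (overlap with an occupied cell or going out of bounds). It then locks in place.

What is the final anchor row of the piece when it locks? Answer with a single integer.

Answer: 2

Derivation:
Spawn at (row=0, col=4). Try each row:
  row 0: fits
  row 1: fits
  row 2: fits
  row 3: blocked -> lock at row 2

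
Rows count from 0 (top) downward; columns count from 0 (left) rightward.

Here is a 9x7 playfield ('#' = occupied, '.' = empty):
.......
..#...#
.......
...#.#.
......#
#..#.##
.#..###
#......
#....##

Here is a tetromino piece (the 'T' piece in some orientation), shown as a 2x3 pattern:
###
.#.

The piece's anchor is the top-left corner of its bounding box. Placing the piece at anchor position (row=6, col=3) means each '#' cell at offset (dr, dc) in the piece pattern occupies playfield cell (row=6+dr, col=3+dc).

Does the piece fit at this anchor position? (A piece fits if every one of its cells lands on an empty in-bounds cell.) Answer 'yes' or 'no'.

Answer: no

Derivation:
Check each piece cell at anchor (6, 3):
  offset (0,0) -> (6,3): empty -> OK
  offset (0,1) -> (6,4): occupied ('#') -> FAIL
  offset (0,2) -> (6,5): occupied ('#') -> FAIL
  offset (1,1) -> (7,4): empty -> OK
All cells valid: no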